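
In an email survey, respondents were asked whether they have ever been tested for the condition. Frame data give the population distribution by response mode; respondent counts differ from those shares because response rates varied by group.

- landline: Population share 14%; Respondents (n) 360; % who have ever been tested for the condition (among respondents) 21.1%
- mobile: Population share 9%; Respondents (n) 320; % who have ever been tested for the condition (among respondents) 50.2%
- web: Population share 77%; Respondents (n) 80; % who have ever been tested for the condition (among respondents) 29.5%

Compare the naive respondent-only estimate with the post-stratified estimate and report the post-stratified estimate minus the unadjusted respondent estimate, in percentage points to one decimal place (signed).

-4.0 percentage points

Naive respondent-only estimate (weights = respondent counts):
  (360/760)×21.1 + (320/760)×50.2 + (80/760)×29.5 = 34.2368%
Post-stratifying to population shares instead:
  0.14×21.1 + 0.09×50.2 + 0.77×29.5 = 30.187%
Difference = 30.187 − 34.2368 = -4.0498 pp.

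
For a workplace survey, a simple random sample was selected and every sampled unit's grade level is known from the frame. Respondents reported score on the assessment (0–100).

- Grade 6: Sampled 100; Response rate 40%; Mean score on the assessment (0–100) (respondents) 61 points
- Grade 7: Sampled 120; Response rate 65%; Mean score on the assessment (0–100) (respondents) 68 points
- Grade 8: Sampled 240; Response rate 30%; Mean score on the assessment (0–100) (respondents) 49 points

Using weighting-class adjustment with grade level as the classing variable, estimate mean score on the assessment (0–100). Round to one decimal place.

Inverse-response-rate weighting restores each class to its sampled count, so class totals weight by n_sampled:
  Grade 6: 100 × 61 = 6100
  Grade 7: 120 × 68 = 8160
  Grade 8: 240 × 49 = 11,760
Adjusted estimate = 26,020 / 460 = 56.5652 → 56.6.

56.6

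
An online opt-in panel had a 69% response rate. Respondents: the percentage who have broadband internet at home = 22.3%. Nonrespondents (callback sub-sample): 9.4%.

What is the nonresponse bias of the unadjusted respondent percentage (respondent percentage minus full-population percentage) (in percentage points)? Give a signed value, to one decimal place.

Nonresponse fraction = 1 − 0.69 = 0.31.
Bias = (nonresponse fraction) × (respondent percentage − nonrespondent percentage)
     = 0.31 × (22.3 − 9.4) = 0.31 × 12.9 = 3.999.

+4.0 percentage points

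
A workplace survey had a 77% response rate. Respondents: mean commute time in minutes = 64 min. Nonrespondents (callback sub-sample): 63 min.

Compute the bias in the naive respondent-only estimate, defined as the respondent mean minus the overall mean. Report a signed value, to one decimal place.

+0.2

Nonresponse fraction = 1 − 0.77 = 0.23.
Bias = (nonresponse fraction) × (respondent mean − nonrespondent mean)
     = 0.23 × (64 − 63) = 0.23 × 1 = 0.23.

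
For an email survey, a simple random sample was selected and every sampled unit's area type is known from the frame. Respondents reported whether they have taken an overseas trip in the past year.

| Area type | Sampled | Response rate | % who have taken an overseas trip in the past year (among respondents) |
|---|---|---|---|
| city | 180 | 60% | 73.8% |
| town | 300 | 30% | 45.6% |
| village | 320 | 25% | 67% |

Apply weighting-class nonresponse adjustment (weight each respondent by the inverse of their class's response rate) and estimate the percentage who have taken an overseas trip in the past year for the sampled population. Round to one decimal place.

Weighting each respondent by the inverse class response rate inflates each class back to its sampled size, so the class weight is n_sampled:
  city: 180 × 73.8 = 13,284
  town: 300 × 45.6 = 13,680
  village: 320 × 67 = 21,440
Adjusted estimate = 48,404 / 800 = 60.505 → 60.5%.

60.5%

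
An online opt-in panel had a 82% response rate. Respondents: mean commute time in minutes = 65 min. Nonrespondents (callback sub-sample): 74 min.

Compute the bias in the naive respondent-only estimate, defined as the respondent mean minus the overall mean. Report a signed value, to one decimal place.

Nonresponse fraction = 1 − 0.82 = 0.18.
Bias = (nonresponse fraction) × (respondent mean − nonrespondent mean)
     = 0.18 × (65 − 74) = 0.18 × -9 = -1.62.

-1.6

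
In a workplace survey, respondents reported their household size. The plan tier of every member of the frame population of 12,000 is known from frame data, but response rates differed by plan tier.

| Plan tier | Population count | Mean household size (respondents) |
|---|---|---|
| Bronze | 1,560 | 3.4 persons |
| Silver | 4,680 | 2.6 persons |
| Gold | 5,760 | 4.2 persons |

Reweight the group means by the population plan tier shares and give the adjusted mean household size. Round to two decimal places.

Reweight to the known plan tier distribution:
  Bronze: (1,560/12,000) × 3.4 = 0.442
  Silver: (4,680/12,000) × 2.6 = 1.014
  Gold: (5,760/12,000) × 4.2 = 2.016
Post-stratified estimate = 3.472 → 3.47.

3.47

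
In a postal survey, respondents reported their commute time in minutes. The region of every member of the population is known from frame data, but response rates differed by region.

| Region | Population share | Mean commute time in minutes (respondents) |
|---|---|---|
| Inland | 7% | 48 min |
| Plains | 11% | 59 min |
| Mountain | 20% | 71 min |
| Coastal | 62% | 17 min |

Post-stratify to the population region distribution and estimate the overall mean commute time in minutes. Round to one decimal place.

Each cell contributes population-share × respondent value:
  Inland: 0.07 × 48 = 3.36
  Plains: 0.11 × 59 = 6.49
  Mountain: 0.2 × 71 = 14.2
  Coastal: 0.62 × 17 = 10.54
Post-stratified estimate = 34.59 → 34.6.

34.6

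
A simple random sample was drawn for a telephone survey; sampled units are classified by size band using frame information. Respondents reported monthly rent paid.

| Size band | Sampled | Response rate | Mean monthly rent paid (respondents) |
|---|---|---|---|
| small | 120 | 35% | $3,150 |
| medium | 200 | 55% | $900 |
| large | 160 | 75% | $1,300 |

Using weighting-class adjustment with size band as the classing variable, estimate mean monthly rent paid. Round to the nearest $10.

$1,600

With weight = n_sampled/n_responded per class, the weighted class total is n_sampled:
  small: 120 × 3150 = 378,000
  medium: 200 × 900 = 180,000
  large: 160 × 1300 = 208,000
Adjusted estimate = 766,000 / 480 = 1595.83 → $1,600.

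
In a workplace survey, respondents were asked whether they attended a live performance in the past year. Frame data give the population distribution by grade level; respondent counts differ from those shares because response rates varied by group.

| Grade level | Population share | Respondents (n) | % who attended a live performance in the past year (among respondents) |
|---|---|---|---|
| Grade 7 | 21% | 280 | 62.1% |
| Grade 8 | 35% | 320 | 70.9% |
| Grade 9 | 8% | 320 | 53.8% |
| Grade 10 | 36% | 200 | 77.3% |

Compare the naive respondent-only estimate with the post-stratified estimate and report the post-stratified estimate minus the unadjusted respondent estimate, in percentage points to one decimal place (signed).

Unadjusted (pooled respondent) estimate weights by respondent counts:
  (280/1120)×62.1 + (320/1120)×70.9 + (320/1120)×53.8 + (200/1120)×77.3 = 64.9571%
Reweighting by population grade level shares:
  0.21×62.1 + 0.35×70.9 + 0.08×53.8 + 0.36×77.3 = 69.988%
Difference = 69.988 − 64.9571 = 5.0309 pp.

+5.0 percentage points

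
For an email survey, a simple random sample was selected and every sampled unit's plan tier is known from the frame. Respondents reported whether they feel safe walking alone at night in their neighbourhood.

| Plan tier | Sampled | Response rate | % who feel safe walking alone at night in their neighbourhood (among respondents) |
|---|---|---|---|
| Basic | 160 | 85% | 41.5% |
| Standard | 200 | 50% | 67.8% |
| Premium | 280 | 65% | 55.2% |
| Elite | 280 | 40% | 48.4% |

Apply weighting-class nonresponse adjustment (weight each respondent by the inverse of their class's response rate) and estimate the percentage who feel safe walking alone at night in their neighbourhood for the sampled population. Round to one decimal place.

Each respondent's weight = sampled/responded in their class; summing within a class gives n_sampled, so:
  Basic: 160 × 41.5 = 6640
  Standard: 200 × 67.8 = 13,560
  Premium: 280 × 55.2 = 15,456
  Elite: 280 × 48.4 = 13,552
Adjusted estimate = 49,208 / 920 = 53.487 → 53.5%.

53.5%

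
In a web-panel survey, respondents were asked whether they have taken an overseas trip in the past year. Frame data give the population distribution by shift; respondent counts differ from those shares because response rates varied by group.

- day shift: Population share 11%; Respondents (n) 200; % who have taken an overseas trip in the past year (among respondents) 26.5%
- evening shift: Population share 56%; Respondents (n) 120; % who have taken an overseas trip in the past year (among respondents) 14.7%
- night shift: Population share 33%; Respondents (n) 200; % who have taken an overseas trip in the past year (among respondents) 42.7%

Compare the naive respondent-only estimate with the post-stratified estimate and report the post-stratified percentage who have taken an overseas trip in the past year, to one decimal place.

25.2%

Naive respondent-only estimate (weights = respondent counts):
  (200/520)×26.5 + (120/520)×14.7 + (200/520)×42.7 = 30.0077%
Reweighting by population shift shares:
  0.11×26.5 + 0.56×14.7 + 0.33×42.7 = 25.238%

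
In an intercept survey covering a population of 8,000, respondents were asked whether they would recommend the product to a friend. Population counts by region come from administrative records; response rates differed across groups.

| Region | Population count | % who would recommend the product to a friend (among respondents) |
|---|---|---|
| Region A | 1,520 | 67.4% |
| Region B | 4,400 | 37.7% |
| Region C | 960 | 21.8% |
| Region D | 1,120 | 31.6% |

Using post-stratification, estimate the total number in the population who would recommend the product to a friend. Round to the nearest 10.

Estimated count per cell = population count × respondent percentage:
  Region A: 1,520 × 67.4% = 1024.48
  Region B: 4,400 × 37.7% = 1658.8
  Region C: 960 × 21.8% = 209.28
  Region D: 1,120 × 31.6% = 353.92
Estimated total = 3246.48 → 3,250.

3,250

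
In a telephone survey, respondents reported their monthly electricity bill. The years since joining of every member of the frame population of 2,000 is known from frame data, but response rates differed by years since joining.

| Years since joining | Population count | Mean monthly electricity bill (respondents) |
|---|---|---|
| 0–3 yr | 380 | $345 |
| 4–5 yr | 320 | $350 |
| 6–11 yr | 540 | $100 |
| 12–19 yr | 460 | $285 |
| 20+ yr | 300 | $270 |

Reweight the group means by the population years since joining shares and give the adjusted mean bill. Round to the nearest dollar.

Post-stratification weights by population share, not respondent share:
  0–3 yr: (380/2,000) × 345 = 65.55
  4–5 yr: (320/2,000) × 350 = 56
  6–11 yr: (540/2,000) × 100 = 27
  12–19 yr: (460/2,000) × 285 = 65.55
  20+ yr: (300/2,000) × 270 = 40.5
Post-stratified estimate = 254.6 → $255.

$255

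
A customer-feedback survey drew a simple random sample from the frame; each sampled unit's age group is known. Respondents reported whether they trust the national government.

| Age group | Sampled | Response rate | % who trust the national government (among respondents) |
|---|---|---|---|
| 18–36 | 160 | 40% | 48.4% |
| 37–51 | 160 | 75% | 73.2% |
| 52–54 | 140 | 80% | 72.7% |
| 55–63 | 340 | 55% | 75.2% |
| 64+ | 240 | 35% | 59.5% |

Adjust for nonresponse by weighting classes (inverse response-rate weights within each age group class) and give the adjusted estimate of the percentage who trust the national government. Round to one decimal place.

66.8%

Inverse-response-rate weighting restores each class to its sampled count, so class totals weight by n_sampled:
  18–36: 160 × 48.4 = 7744
  37–51: 160 × 73.2 = 11,712
  52–54: 140 × 72.7 = 10,178
  55–63: 340 × 75.2 = 25,568
  64+: 240 × 59.5 = 14,280
Adjusted estimate = 69,482 / 1,040 = 66.8096 → 66.8%.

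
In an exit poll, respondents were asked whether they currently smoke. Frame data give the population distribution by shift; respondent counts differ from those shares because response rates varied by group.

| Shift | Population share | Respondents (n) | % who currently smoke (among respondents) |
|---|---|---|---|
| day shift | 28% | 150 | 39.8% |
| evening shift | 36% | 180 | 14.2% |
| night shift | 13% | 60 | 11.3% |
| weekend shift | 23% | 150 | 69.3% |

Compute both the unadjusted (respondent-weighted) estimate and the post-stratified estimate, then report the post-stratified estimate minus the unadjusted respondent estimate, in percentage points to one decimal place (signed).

-2.6 percentage points

Naive respondent-only estimate (weights = respondent counts):
  (150/540)×39.8 + (180/540)×14.2 + (60/540)×11.3 + (150/540)×69.3 = 36.2944%
Post-stratifying to population shares instead:
  0.28×39.8 + 0.36×14.2 + 0.13×11.3 + 0.23×69.3 = 33.664%
Difference = 33.664 − 36.2944 = -2.6304 pp.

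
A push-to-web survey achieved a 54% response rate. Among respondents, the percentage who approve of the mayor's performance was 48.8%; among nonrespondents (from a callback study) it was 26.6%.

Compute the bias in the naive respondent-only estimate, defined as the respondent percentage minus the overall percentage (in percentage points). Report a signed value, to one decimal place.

Nonresponse fraction = 1 − 0.54 = 0.46.
Bias = (nonresponse fraction) × (respondent percentage − nonrespondent percentage)
     = 0.46 × (48.8 − 26.6) = 0.46 × 22.2 = 10.212.

+10.2 percentage points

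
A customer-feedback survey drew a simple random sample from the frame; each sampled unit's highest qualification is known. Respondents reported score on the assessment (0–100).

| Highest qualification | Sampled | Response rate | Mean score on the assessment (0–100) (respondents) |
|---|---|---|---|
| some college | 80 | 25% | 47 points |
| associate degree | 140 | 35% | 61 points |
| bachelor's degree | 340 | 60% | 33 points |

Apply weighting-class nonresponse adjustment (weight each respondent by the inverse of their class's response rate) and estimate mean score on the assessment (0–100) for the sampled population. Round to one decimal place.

42.0

Inverse-response-rate weighting restores each class to its sampled count, so class totals weight by n_sampled:
  some college: 80 × 47 = 3760
  associate degree: 140 × 61 = 8540
  bachelor's degree: 340 × 33 = 11,220
Adjusted estimate = 23,520 / 560 = 42 → 42.0.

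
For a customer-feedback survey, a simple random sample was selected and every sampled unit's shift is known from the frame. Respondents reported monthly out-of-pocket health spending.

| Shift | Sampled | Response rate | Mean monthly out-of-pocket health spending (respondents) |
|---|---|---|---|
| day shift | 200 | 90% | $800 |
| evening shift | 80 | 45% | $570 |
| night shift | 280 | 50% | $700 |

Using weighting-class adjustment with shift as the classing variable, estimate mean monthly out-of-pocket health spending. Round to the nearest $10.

$720

Inverse-response-rate weighting restores each class to its sampled count, so class totals weight by n_sampled:
  day shift: 200 × 800 = 160,000
  evening shift: 80 × 570 = 45,600
  night shift: 280 × 700 = 196,000
Adjusted estimate = 401,600 / 560 = 717.143 → $720.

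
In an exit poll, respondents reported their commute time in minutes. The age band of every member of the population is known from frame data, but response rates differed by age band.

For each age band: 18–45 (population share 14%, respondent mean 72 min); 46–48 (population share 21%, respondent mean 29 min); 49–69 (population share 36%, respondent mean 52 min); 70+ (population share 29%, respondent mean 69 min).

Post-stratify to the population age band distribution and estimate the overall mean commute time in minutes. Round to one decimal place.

54.9

Reweight to the known age band distribution:
  18–45: 0.14 × 72 = 10.08
  46–48: 0.21 × 29 = 6.09
  49–69: 0.36 × 52 = 18.72
  70+: 0.29 × 69 = 20.01
Post-stratified estimate = 54.9 → 54.9.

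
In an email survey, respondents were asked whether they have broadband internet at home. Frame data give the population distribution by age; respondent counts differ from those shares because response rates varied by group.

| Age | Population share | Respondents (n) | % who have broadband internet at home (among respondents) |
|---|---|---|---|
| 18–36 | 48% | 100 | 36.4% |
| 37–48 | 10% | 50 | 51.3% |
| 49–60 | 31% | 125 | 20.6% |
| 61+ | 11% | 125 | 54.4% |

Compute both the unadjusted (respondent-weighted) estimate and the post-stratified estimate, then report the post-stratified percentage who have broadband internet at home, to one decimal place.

Unadjusted (pooled respondent) estimate weights by respondent counts:
  (100/400)×36.4 + (50/400)×51.3 + (125/400)×20.6 + (125/400)×54.4 = 38.95%
Reweighting by population age shares:
  0.48×36.4 + 0.1×51.3 + 0.31×20.6 + 0.11×54.4 = 34.972%

35.0%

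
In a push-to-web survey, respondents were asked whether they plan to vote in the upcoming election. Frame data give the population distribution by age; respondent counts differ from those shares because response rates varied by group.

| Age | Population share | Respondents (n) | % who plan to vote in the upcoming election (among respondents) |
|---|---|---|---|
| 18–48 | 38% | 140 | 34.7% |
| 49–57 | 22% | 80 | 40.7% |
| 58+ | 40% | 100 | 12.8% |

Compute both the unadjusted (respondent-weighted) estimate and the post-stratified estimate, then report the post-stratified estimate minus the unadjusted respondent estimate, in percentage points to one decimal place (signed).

-2.1 percentage points

Without adjustment, the pooled respondent share is:
  (140/320)×34.7 + (80/320)×40.7 + (100/320)×12.8 = 29.3562%
Reweighting by population age shares:
  0.38×34.7 + 0.22×40.7 + 0.4×12.8 = 27.26%
Difference = 27.26 − 29.3562 = -2.0962 pp.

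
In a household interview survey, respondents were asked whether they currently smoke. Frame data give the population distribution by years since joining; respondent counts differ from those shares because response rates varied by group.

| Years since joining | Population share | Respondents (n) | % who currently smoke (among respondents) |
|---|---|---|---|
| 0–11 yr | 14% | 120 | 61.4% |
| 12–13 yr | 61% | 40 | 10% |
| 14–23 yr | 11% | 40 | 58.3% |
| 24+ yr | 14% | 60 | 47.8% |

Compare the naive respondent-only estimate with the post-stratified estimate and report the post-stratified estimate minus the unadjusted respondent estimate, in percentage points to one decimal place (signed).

Unadjusted (pooled respondent) estimate weights by respondent counts:
  (120/260)×61.4 + (40/260)×10 + (40/260)×58.3 + (60/260)×47.8 = 49.8769%
Post-stratified estimate weights by population shares:
  0.14×61.4 + 0.61×10 + 0.11×58.3 + 0.14×47.8 = 27.801%
Difference = 27.801 − 49.8769 = -22.0759 pp.

-22.1 percentage points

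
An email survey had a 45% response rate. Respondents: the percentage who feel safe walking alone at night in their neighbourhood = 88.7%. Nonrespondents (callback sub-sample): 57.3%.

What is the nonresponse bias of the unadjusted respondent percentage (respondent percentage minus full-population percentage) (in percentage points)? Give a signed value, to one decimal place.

+17.3 percentage points

Nonresponse fraction = 1 − 0.45 = 0.55.
Bias = (nonresponse fraction) × (respondent percentage − nonrespondent percentage)
     = 0.55 × (88.7 − 57.3) = 0.55 × 31.4 = 17.27.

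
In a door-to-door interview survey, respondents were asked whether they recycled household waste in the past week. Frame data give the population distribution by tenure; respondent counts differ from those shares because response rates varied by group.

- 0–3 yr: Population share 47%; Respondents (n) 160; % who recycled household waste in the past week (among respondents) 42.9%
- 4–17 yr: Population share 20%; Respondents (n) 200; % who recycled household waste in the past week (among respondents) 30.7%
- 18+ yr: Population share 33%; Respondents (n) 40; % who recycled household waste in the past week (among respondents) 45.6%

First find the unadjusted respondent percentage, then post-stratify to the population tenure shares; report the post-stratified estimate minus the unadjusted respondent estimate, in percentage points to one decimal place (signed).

+4.3 percentage points

Without adjustment, the pooled respondent share is:
  (160/400)×42.9 + (200/400)×30.7 + (40/400)×45.6 = 37.07%
Post-stratified estimate weights by population shares:
  0.47×42.9 + 0.2×30.7 + 0.33×45.6 = 41.351%
Difference = 41.351 − 37.07 = 4.281 pp.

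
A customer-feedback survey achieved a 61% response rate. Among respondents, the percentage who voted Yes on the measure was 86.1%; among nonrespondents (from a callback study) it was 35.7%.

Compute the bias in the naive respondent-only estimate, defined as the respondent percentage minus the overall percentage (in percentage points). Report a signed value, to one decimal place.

Nonresponse fraction = 1 − 0.61 = 0.39.
Bias = (nonresponse fraction) × (respondent percentage − nonrespondent percentage)
     = 0.39 × (86.1 − 35.7) = 0.39 × 50.4 = 19.656.

+19.7 percentage points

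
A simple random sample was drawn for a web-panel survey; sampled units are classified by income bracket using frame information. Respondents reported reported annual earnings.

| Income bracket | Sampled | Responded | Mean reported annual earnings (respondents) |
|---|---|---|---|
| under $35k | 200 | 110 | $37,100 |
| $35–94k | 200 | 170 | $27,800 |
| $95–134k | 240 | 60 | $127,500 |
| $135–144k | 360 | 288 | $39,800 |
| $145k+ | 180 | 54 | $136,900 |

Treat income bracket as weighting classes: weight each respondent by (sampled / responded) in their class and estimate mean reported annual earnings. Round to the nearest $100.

Class response rates: under $35k 110/200 = 55%, $35–94k 170/200 = 85%, $95–134k 60/240 = 25%, $135–144k 288/360 = 80%, $145k+ 54/180 = 30%.
With weight = n_sampled/n_responded per class, the weighted class total is n_sampled:
  under $35k: 200 × 37,100 = 7,420,000
  $35–94k: 200 × 27,800 = 5,560,000
  $95–134k: 240 × 127,500 = 30,600,000
  $135–144k: 360 × 39,800 = 14,328,000
  $145k+: 180 × 136,900 = 24,642,000
Adjusted estimate = 82,550,000 / 1,180 = 69957.6 → $70,000.

$70,000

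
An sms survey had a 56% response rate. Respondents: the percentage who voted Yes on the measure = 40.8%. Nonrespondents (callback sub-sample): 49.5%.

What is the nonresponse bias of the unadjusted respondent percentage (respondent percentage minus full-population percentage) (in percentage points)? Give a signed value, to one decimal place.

Nonresponse fraction = 1 − 0.56 = 0.44.
Bias = (nonresponse fraction) × (respondent percentage − nonrespondent percentage)
     = 0.44 × (40.8 − 49.5) = 0.44 × -8.7 = -3.828.

-3.8 percentage points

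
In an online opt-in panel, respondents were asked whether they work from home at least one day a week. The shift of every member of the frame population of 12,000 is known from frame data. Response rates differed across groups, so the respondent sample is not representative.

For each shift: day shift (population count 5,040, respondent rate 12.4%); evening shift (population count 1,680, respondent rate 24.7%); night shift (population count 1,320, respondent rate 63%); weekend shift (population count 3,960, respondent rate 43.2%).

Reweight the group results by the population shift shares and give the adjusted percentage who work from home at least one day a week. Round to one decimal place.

29.9%

Each cell contributes population-share × respondent value:
  day shift: (5,040/12,000) × 12.4 = 5.208
  evening shift: (1,680/12,000) × 24.7 = 3.458
  night shift: (1,320/12,000) × 63 = 6.93
  weekend shift: (3,960/12,000) × 43.2 = 14.256
Post-stratified estimate = 29.852 → 29.9%.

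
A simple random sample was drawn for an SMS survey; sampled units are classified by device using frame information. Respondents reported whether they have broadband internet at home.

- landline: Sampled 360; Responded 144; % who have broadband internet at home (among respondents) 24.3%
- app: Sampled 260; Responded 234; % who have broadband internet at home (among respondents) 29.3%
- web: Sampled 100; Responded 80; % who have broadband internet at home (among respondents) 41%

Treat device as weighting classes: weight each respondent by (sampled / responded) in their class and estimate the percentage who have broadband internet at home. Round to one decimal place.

28.4%

Response rates by class: landline 144/360 = 40%, app 234/260 = 90%, web 80/100 = 80%.
With weight = n_sampled/n_responded per class, the weighted class total is n_sampled:
  landline: 360 × 24.3 = 8748
  app: 260 × 29.3 = 7618
  web: 100 × 41 = 4100
Adjusted estimate = 20,466 / 720 = 28.425 → 28.4%.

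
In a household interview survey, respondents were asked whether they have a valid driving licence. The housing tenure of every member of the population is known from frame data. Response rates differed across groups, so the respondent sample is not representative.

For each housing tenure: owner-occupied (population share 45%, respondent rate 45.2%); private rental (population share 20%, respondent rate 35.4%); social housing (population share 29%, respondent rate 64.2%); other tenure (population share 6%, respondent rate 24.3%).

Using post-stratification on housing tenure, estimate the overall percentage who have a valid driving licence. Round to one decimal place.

47.5%

Post-stratification weights by population share, not respondent share:
  owner-occupied: 0.45 × 45.2 = 20.34
  private rental: 0.2 × 35.4 = 7.08
  social housing: 0.29 × 64.2 = 18.618
  other tenure: 0.06 × 24.3 = 1.458
Post-stratified estimate = 47.496 → 47.5%.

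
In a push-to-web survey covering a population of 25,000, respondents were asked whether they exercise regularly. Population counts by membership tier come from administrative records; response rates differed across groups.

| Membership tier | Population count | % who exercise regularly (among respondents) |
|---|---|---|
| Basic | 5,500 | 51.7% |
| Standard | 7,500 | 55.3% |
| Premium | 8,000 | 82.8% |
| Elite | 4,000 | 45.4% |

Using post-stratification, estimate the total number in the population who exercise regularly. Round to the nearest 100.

Estimated count per cell = population count × respondent percentage:
  Basic: 5,500 × 51.7% = 2843.5
  Standard: 7,500 × 55.3% = 4147.5
  Premium: 8,000 × 82.8% = 6624
  Elite: 4,000 × 45.4% = 1816
Estimated total = 15,431 → 15,400.

15,400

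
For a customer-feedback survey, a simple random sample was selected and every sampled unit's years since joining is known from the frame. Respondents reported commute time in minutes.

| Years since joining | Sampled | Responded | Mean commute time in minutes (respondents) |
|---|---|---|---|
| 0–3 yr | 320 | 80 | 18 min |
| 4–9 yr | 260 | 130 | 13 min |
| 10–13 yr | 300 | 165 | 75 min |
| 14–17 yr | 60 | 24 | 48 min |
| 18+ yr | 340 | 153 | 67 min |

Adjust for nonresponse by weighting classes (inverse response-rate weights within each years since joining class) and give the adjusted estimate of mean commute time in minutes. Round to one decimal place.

Response rates by class: 0–3 yr 80/320 = 25%, 4–9 yr 130/260 = 50%, 10–13 yr 165/300 = 55%, 14–17 yr 24/60 = 40%, 18+ yr 153/340 = 45%.
Inverse-response-rate weighting restores each class to its sampled count, so class totals weight by n_sampled:
  0–3 yr: 320 × 18 = 5760
  4–9 yr: 260 × 13 = 3380
  10–13 yr: 300 × 75 = 22,500
  14–17 yr: 60 × 48 = 2880
  18+ yr: 340 × 67 = 22,780
Adjusted estimate = 57,300 / 1,280 = 44.7656 → 44.8.

44.8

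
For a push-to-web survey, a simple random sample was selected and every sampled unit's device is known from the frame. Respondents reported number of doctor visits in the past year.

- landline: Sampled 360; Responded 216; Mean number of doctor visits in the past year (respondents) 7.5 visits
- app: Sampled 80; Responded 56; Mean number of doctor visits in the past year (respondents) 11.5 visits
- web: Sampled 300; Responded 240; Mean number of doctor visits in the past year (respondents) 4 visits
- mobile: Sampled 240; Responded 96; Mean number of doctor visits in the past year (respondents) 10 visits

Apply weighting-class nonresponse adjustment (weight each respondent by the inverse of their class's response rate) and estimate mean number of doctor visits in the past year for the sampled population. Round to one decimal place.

7.4

Response rates by class: landline 216/360 = 60%, app 56/80 = 70%, web 240/300 = 80%, mobile 96/240 = 40%.
Weighting each respondent by the inverse class response rate inflates each class back to its sampled size, so the class weight is n_sampled:
  landline: 360 × 7.5 = 2700
  app: 80 × 11.5 = 920
  web: 300 × 4 = 1200
  mobile: 240 × 10 = 2400
Adjusted estimate = 7220 / 980 = 7.36735 → 7.4.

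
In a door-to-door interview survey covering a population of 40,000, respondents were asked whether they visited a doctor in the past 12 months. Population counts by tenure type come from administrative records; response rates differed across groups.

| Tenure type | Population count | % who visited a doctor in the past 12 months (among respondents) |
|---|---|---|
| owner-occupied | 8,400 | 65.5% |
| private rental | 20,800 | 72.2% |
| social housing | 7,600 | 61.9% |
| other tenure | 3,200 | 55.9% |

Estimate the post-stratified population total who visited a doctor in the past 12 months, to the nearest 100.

Estimated count per cell = population count × respondent percentage:
  owner-occupied: 8,400 × 65.5% = 5502
  private rental: 20,800 × 72.2% = 15017.6
  social housing: 7,600 × 61.9% = 4704.4
  other tenure: 3,200 × 55.9% = 1788.8
Estimated total = 27012.8 → 27,000.

27,000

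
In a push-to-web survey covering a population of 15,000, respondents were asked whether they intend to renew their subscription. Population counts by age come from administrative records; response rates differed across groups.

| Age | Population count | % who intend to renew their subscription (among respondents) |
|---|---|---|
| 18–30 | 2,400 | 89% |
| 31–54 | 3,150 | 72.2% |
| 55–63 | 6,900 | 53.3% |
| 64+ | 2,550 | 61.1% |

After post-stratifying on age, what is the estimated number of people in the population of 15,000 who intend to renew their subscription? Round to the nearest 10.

Estimated count per cell = population count × respondent percentage:
  18–30: 2,400 × 89% = 2136
  31–54: 3,150 × 72.2% = 2274.3
  55–63: 6,900 × 53.3% = 3677.7
  64+: 2,550 × 61.1% = 1558.05
Estimated total = 9646.05 → 9,650.

9,650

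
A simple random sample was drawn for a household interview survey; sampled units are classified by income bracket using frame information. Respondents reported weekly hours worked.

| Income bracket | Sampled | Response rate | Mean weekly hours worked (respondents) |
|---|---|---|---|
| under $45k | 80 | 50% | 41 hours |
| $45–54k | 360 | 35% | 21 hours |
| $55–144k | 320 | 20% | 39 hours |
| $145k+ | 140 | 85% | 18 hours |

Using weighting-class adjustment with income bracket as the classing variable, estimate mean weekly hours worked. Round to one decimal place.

28.7

Weighting each respondent by the inverse class response rate inflates each class back to its sampled size, so the class weight is n_sampled:
  under $45k: 80 × 41 = 3280
  $45–54k: 360 × 21 = 7560
  $55–144k: 320 × 39 = 12,480
  $145k+: 140 × 18 = 2520
Adjusted estimate = 25,840 / 900 = 28.7111 → 28.7.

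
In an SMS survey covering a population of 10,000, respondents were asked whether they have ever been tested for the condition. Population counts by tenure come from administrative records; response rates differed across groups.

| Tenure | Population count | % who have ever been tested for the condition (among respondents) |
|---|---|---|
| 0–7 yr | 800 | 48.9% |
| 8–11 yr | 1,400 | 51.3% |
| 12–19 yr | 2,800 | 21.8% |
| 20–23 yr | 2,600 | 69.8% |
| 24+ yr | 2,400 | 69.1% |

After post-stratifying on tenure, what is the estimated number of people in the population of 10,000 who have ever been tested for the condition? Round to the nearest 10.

Estimated count per cell = population count × respondent percentage:
  0–7 yr: 800 × 48.9% = 391.2
  8–11 yr: 1,400 × 51.3% = 718.2
  12–19 yr: 2,800 × 21.8% = 610.4
  20–23 yr: 2,600 × 69.8% = 1814.8
  24+ yr: 2,400 × 69.1% = 1658.4
Estimated total = 5193 → 5,190.

5,190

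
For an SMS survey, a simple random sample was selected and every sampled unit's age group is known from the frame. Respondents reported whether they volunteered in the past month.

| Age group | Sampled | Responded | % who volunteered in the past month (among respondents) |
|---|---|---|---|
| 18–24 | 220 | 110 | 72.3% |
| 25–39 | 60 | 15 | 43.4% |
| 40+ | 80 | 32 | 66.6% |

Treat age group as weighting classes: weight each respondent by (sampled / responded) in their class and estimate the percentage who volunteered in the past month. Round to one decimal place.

66.2%

Response rates by class: 18–24 110/220 = 50%, 25–39 15/60 = 25%, 40+ 32/80 = 40%.
Inverse-response-rate weighting restores each class to its sampled count, so class totals weight by n_sampled:
  18–24: 220 × 72.3 = 15,906
  25–39: 60 × 43.4 = 2604
  40+: 80 × 66.6 = 5328
Adjusted estimate = 23,838 / 360 = 66.2167 → 66.2%.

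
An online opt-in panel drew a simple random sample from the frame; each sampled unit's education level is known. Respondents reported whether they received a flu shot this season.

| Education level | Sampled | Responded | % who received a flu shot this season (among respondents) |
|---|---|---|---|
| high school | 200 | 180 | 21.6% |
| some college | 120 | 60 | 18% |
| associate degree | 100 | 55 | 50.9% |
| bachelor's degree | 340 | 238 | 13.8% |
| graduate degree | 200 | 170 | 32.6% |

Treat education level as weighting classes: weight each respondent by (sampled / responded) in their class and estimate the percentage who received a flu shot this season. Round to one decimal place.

Response rates by class: high school 180/200 = 90%, some college 60/120 = 50%, associate degree 55/100 = 55%, bachelor's degree 238/340 = 70%, graduate degree 170/200 = 85%.
With weight = n_sampled/n_responded per class, the weighted class total is n_sampled:
  high school: 200 × 21.6 = 4320
  some college: 120 × 18 = 2160
  associate degree: 100 × 50.9 = 5090
  bachelor's degree: 340 × 13.8 = 4692
  graduate degree: 200 × 32.6 = 6520
Adjusted estimate = 22,782 / 960 = 23.7312 → 23.7%.

23.7%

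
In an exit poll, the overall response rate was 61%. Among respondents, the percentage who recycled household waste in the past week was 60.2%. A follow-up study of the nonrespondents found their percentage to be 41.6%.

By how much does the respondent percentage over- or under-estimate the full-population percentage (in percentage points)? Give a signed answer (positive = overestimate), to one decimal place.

Nonresponse fraction = 1 − 0.61 = 0.39.
Bias = (nonresponse fraction) × (respondent percentage − nonrespondent percentage)
     = 0.39 × (60.2 − 41.6) = 0.39 × 18.6 = 7.254.

+7.3 percentage points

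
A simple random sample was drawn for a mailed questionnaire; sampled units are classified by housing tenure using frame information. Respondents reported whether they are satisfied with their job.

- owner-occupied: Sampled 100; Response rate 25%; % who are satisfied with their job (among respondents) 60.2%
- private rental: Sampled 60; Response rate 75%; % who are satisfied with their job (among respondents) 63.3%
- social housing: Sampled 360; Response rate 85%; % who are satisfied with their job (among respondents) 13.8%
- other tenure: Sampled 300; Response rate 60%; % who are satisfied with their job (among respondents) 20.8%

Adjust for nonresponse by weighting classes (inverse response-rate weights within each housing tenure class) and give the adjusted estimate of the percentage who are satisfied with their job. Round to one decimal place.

With weight = n_sampled/n_responded per class, the weighted class total is n_sampled:
  owner-occupied: 100 × 60.2 = 6020
  private rental: 60 × 63.3 = 3798
  social housing: 360 × 13.8 = 4968
  other tenure: 300 × 20.8 = 6240
Adjusted estimate = 21,026 / 820 = 25.6415 → 25.6%.

25.6%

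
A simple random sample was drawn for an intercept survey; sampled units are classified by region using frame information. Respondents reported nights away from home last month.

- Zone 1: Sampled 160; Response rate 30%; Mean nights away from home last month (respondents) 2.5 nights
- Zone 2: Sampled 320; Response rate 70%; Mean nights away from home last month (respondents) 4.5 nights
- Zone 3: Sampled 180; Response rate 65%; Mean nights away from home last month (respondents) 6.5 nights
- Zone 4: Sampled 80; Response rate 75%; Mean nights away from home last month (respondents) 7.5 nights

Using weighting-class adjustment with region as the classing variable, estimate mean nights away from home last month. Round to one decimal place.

4.9

With weight = n_sampled/n_responded per class, the weighted class total is n_sampled:
  Zone 1: 160 × 2.5 = 400
  Zone 2: 320 × 4.5 = 1440
  Zone 3: 180 × 6.5 = 1170
  Zone 4: 80 × 7.5 = 600
Adjusted estimate = 3610 / 740 = 4.87838 → 4.9.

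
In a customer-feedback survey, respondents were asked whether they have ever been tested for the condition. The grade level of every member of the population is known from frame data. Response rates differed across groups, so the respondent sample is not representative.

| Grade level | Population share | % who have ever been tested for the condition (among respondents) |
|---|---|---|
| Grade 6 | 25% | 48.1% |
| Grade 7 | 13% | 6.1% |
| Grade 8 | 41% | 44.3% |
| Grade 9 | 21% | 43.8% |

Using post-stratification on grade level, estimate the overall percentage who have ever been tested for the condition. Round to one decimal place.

Each cell contributes population-share × respondent value:
  Grade 6: 0.25 × 48.1 = 12.025
  Grade 7: 0.13 × 6.1 = 0.793
  Grade 8: 0.41 × 44.3 = 18.163
  Grade 9: 0.21 × 43.8 = 9.198
Post-stratified estimate = 40.179 → 40.2%.

40.2%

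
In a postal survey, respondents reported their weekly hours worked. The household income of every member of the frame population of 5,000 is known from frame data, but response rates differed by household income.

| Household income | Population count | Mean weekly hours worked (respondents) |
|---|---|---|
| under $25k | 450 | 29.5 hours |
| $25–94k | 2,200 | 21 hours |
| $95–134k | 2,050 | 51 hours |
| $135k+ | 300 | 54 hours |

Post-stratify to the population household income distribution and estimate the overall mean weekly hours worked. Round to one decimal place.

36.0

Reweight to the known household income distribution:
  under $25k: (450/5,000) × 29.5 = 2.655
  $25–94k: (2,200/5,000) × 21 = 9.24
  $95–134k: (2,050/5,000) × 51 = 20.91
  $135k+: (300/5,000) × 54 = 3.24
Post-stratified estimate = 36.045 → 36.0.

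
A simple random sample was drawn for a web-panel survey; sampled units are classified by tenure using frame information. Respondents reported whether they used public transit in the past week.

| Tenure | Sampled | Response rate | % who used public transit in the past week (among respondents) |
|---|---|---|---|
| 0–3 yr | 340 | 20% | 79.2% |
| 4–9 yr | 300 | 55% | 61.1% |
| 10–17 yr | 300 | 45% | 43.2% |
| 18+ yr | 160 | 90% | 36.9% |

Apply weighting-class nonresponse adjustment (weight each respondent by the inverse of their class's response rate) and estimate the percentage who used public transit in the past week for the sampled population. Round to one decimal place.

With weight = n_sampled/n_responded per class, the weighted class total is n_sampled:
  0–3 yr: 340 × 79.2 = 26,928
  4–9 yr: 300 × 61.1 = 18,330
  10–17 yr: 300 × 43.2 = 12,960
  18+ yr: 160 × 36.9 = 5904
Adjusted estimate = 64,122 / 1,100 = 58.2927 → 58.3%.

58.3%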